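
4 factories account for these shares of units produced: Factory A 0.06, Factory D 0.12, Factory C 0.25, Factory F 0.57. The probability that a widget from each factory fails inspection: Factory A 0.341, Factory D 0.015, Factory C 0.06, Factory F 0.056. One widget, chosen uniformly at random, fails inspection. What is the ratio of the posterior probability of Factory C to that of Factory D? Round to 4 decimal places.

By Bayes' rule, posterior ∝ prior × likelihood:
  Factory A: 0.06 × 0.341 = 0.02046
  Factory D: 0.12 × 0.015 = 0.0018
  Factory C: 0.25 × 0.06 = 0.015
  Factory F: 0.57 × 0.056 = 0.03192
Sum = 0.06918.
The ratio is 0.015 / 0.0018 (the normalizer cancels) = 8.3333.

8.3333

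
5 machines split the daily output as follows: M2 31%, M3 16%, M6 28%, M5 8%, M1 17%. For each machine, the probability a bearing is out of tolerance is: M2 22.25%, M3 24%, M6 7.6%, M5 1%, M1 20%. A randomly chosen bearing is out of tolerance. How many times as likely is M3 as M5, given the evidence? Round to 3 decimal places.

By Bayes' rule, posterior ∝ prior × likelihood:
  M2: 0.31 × 0.2225 = 0.068975
  M3: 0.16 × 0.24 = 0.0384
  M6: 0.28 × 0.076 = 0.02128
  M5: 0.08 × 0.01 = 0.0008
  M1: 0.17 × 0.2 = 0.034
Total = 0.163455.
The ratio is 0.0384 / 0.0008 (the normalizer cancels) = 48.000.

48.000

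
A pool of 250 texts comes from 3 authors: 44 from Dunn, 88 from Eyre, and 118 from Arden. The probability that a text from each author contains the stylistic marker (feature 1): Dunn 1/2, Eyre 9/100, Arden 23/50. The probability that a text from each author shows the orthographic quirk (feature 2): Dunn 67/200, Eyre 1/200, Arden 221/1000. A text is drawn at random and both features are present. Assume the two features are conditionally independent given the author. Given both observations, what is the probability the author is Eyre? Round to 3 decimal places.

By Bayes' rule, posterior ∝ prior × likelihood:
  Dunn: 0.176 × 0.5 × 0.335 = 0.02948
  Eyre: 0.352 × 0.09 × 0.005 = 0.0001584
  Arden: 0.472 × 0.46 × 0.221 = 0.04798352
Normalizing constant = 0.07762192.
P(Eyre | evidence) = 0.0001584 / 0.07762192 ≈ 0.002.

0.002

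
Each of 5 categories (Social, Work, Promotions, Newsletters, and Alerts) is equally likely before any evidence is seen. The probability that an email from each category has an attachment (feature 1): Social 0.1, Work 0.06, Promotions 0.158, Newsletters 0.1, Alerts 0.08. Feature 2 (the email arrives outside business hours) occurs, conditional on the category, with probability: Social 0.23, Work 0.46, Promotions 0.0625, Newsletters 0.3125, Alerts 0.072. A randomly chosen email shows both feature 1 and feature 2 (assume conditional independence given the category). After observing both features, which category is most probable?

Newsletters

Since the prior is uniform, the posterior is proportional to the likelihood:
  Social: 0.1 × 0.23 = 0.023
  Work: 0.06 × 0.46 = 0.0276
  Promotions: 0.158 × 0.0625 = 0.009875
  Newsletters: 0.1 × 0.3125 = 0.03125
  Alerts: 0.08 × 0.072 = 0.00576
Sum = 0.097485.
Largest term belongs to Newsletters, so Newsletters is most probable.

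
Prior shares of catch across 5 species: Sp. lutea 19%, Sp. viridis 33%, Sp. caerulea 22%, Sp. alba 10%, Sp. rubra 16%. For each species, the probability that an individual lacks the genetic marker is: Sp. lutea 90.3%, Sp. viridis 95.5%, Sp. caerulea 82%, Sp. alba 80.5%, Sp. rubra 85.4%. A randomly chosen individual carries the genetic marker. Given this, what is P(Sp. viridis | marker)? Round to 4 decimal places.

0.1283

Taking complements, P(marker | each) = Sp. lutea 0.097, Sp. viridis 0.045, Sp. caerulea 0.18, Sp. alba 0.195, Sp. rubra 0.146.
Prior × likelihood for each hypothesis:
  Sp. lutea: 0.19 × 0.097 = 0.01843
  Sp. viridis: 0.33 × 0.045 = 0.01485
  Sp. caerulea: 0.22 × 0.18 = 0.0396
  Sp. alba: 0.1 × 0.195 = 0.0195
  Sp. rubra: 0.16 × 0.146 = 0.02336
Total = 0.11574.
P(Sp. viridis | evidence) = 0.01485 / 0.11574 ≈ 0.1283.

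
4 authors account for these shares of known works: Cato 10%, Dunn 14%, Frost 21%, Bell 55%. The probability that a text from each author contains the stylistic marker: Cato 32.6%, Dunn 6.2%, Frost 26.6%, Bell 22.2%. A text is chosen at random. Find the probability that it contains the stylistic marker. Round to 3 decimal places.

0.219

By Bayes' rule, posterior ∝ prior × likelihood:
  Cato: 0.1 × 0.326 = 0.0326
  Dunn: 0.14 × 0.062 = 0.00868
  Frost: 0.21 × 0.266 = 0.05586
  Bell: 0.55 × 0.222 = 0.1221
P(marker) = 0.0326 + 0.00868 + 0.05586 + 0.1221 = 0.21924 → 0.219.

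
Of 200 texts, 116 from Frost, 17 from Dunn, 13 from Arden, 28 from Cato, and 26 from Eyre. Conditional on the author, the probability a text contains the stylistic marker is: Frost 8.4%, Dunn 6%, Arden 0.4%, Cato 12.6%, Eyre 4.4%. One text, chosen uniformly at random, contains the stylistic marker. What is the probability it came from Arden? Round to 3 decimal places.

By Bayes' rule, posterior ∝ prior × likelihood:
  Frost: 0.58 × 0.084 = 0.04872
  Dunn: 0.085 × 0.06 = 0.0051
  Arden: 0.065 × 0.004 = 0.00026
  Cato: 0.14 × 0.126 = 0.01764
  Eyre: 0.13 × 0.044 = 0.00572
Total = 0.07744.
P(Arden | evidence) = 0.00026 / 0.07744 ≈ 0.003.

0.003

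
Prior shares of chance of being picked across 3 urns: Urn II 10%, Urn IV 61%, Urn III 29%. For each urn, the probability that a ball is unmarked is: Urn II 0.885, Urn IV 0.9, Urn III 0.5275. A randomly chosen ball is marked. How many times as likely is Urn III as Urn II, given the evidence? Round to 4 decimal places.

Taking complements, P(marked | each) = Urn II 0.115, Urn IV 0.1, Urn III 0.4725.
By Bayes' rule, posterior ∝ prior × likelihood:
  Urn II: 0.1 × 0.115 = 0.0115
  Urn IV: 0.61 × 0.1 = 0.061
  Urn III: 0.29 × 0.4725 = 0.137025
Total = 0.209525.
The ratio is 0.137025 / 0.0115 (the normalizer cancels) = 11.9152.

11.9152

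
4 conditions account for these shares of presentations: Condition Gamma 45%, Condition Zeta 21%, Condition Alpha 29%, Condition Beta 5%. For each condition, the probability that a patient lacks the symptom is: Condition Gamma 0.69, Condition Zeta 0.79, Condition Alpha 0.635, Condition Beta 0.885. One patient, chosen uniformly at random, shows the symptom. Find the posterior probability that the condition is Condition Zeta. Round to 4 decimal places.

Taking complements, P(symptomatic | each) = Condition Gamma 0.31, Condition Zeta 0.21, Condition Alpha 0.365, Condition Beta 0.115.
Unnormalized posteriors (prior × likelihood):
  Condition Gamma: 0.45 × 0.31 = 0.1395
  Condition Zeta: 0.21 × 0.21 = 0.0441
  Condition Alpha: 0.29 × 0.365 = 0.10585
  Condition Beta: 0.05 × 0.115 = 0.00575
Normalizing constant = 0.2952.
P(Condition Zeta | evidence) = 0.0441 / 0.2952 ≈ 0.1494.

0.1494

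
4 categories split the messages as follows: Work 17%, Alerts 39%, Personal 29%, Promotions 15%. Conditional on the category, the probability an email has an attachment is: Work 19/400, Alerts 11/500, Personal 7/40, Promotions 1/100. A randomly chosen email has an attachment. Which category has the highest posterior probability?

By Bayes' rule, posterior ∝ prior × likelihood:
  Work: 0.17 × 0.0475 = 0.008075
  Alerts: 0.39 × 0.022 = 0.00858
  Personal: 0.29 × 0.175 = 0.05075
  Promotions: 0.15 × 0.01 = 0.0015
Sum = 0.068905.
Largest term belongs to Personal, so Personal is most probable.

Personal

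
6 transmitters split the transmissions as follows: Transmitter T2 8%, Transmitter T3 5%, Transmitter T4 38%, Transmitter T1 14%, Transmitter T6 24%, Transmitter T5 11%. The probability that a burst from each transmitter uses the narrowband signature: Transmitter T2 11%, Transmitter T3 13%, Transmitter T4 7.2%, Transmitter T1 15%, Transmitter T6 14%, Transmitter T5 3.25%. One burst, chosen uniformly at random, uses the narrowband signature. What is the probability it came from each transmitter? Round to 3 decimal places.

Unnormalized posteriors (prior × likelihood):
  Transmitter T2: 0.08 × 0.11 = 0.0088
  Transmitter T3: 0.05 × 0.13 = 0.0065
  Transmitter T4: 0.38 × 0.072 = 0.02736
  Transmitter T1: 0.14 × 0.15 = 0.021
  Transmitter T6: 0.24 × 0.14 = 0.0336
  Transmitter T5: 0.11 × 0.0325 = 0.003575
Normalizing constant = 0.100835.
P(Transmitter T2 | narrowband) = 0.0088/0.100835 ≈ 0.087
P(Transmitter T3 | narrowband) = 0.0065/0.100835 ≈ 0.064
P(Transmitter T4 | narrowband) = 0.02736/0.100835 ≈ 0.271
P(Transmitter T1 | narrowband) = 0.021/0.100835 ≈ 0.208
P(Transmitter T6 | narrowband) = 0.0336/0.100835 ≈ 0.333
P(Transmitter T5 | narrowband) = 0.003575/0.100835 ≈ 0.035

Transmitter T2 0.087, Transmitter T3 0.064, Transmitter T4 0.271, Transmitter T1 0.208, Transmitter T6 0.333, Transmitter T5 0.035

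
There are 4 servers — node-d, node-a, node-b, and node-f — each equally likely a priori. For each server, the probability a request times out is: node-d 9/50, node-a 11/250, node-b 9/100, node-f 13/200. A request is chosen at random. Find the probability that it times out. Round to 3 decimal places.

0.095

With a uniform prior (1/4 each), posterior ∝ likelihood:
  node-d: 0.18
  node-a: 0.044
  node-b: 0.09
  node-f: 0.065
P(timeout) = (1/4) × (0.18 + 0.044 + 0.09 + 0.065) = 0.379/4 ≈ 0.095.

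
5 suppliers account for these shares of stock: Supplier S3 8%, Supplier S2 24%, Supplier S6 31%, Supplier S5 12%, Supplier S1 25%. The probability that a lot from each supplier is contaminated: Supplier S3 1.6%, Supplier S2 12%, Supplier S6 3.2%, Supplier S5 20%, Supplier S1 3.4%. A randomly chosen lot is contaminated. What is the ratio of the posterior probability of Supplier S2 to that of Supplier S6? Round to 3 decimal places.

Compute prior × likelihood for every hypothesis:
  Supplier S3: 0.08 × 0.016 = 0.00128
  Supplier S2: 0.24 × 0.12 = 0.0288
  Supplier S6: 0.31 × 0.032 = 0.00992
  Supplier S5: 0.12 × 0.2 = 0.024
  Supplier S1: 0.25 × 0.034 = 0.0085
Sum = 0.0725.
The ratio is 0.0288 / 0.00992 (the normalizer cancels) = 2.903.

2.903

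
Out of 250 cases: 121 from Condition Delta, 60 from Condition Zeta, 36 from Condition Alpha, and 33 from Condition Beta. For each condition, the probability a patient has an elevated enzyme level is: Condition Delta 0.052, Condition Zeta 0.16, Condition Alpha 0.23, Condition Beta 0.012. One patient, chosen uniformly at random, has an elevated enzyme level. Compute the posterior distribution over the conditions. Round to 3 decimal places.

Prior × likelihood for each hypothesis:
  Condition Delta: 0.484 × 0.052 = 0.025168
  Condition Zeta: 0.24 × 0.16 = 0.0384
  Condition Alpha: 0.144 × 0.23 = 0.03312
  Condition Beta: 0.132 × 0.012 = 0.001584
Total = 0.098272.
P(Condition Delta | elevated) = 0.025168/0.098272 ≈ 0.256
P(Condition Zeta | elevated) = 0.0384/0.098272 ≈ 0.391
P(Condition Alpha | elevated) = 0.03312/0.098272 ≈ 0.337
P(Condition Beta | elevated) = 0.001584/0.098272 ≈ 0.016
(Check: 0.256+0.391+0.337+0.016 = 1.000.)

Condition Delta 0.256, Condition Zeta 0.391, Condition Alpha 0.337, Condition Beta 0.016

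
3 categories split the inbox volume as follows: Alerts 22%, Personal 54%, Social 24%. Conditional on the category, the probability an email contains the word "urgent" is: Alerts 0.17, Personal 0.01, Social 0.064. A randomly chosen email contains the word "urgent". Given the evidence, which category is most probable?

Alerts

Compute prior × likelihood for every hypothesis:
  Alerts: 0.22 × 0.17 = 0.0374
  Personal: 0.54 × 0.01 = 0.0054
  Social: 0.24 × 0.064 = 0.01536
Normalizing constant = 0.05816.
Largest term belongs to Alerts, so Alerts is most probable.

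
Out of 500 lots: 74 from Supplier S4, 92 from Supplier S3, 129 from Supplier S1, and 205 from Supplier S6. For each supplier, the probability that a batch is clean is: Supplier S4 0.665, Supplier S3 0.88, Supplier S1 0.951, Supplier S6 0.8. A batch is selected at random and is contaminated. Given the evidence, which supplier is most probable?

Taking complements, P(contaminated | each) = Supplier S4 0.335, Supplier S3 0.12, Supplier S1 0.049, Supplier S6 0.2.
Compute prior × likelihood for every hypothesis:
  Supplier S4: 0.148 × 0.335 = 0.04958
  Supplier S3: 0.184 × 0.12 = 0.02208
  Supplier S1: 0.258 × 0.049 = 0.012642
  Supplier S6: 0.41 × 0.2 = 0.082
Normalizing constant = 0.166302.
Largest term belongs to Supplier S6, so Supplier S6 is most probable.

Supplier S6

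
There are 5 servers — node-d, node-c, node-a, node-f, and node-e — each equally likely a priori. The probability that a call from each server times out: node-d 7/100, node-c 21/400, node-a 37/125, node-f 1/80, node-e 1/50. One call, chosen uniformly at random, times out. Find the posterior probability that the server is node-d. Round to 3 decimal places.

Since the prior is uniform, the posterior is proportional to the likelihood:
  node-d: 0.07
  node-c: 0.0525
  node-a: 0.296
  node-f: 0.0125
  node-e: 0.02
Total = 0.451.
P(node-d | evidence) = 0.07 / 0.451 ≈ 0.155.

0.155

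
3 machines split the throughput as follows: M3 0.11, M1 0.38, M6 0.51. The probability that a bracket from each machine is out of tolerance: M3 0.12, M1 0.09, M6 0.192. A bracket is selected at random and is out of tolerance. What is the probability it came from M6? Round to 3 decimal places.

Unnormalized posteriors (prior × likelihood):
  M3: 0.11 × 0.12 = 0.0132
  M1: 0.38 × 0.09 = 0.0342
  M6: 0.51 × 0.192 = 0.09792
Normalizing constant = 0.14532.
P(M6 | evidence) = 0.09792 / 0.14532 ≈ 0.674.

0.674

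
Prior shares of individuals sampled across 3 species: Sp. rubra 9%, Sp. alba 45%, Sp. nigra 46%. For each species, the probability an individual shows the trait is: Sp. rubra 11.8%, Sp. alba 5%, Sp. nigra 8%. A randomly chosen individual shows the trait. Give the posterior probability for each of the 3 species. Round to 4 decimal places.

Sp. rubra 0.1519, Sp. alba 0.3218, Sp. nigra 0.5263

Unnormalized posteriors (prior × likelihood):
  Sp. rubra: 0.09 × 0.118 = 0.01062
  Sp. alba: 0.45 × 0.05 = 0.0225
  Sp. nigra: 0.46 × 0.08 = 0.0368
Sum = 0.06992.
P(Sp. rubra | trait) = 0.01062/0.06992 ≈ 0.1519
P(Sp. alba | trait) = 0.0225/0.06992 ≈ 0.3218
P(Sp. nigra | trait) = 0.0368/0.06992 ≈ 0.5263
(Check: 0.1519+0.3218+0.5263 = 1.0000.)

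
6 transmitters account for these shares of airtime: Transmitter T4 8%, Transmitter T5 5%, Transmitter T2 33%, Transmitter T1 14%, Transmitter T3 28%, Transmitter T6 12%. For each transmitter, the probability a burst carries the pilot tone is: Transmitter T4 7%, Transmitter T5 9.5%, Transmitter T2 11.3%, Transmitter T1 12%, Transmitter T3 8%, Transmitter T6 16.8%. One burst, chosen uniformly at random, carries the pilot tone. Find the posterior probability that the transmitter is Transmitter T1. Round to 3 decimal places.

0.157

By Bayes' rule, posterior ∝ prior × likelihood:
  Transmitter T4: 0.08 × 0.07 = 0.0056
  Transmitter T5: 0.05 × 0.095 = 0.00475
  Transmitter T2: 0.33 × 0.113 = 0.03729
  Transmitter T1: 0.14 × 0.12 = 0.0168
  Transmitter T3: 0.28 × 0.08 = 0.0224
  Transmitter T6: 0.12 × 0.168 = 0.02016
Normalizing constant = 0.107.
P(Transmitter T1 | evidence) = 0.0168 / 0.107 ≈ 0.157.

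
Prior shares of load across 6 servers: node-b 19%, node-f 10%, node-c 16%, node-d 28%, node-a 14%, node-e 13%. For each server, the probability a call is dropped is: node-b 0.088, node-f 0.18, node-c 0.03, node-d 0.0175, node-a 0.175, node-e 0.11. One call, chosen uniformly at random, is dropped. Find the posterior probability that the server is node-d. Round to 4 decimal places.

0.0589

Unnormalized posteriors (prior × likelihood):
  node-b: 0.19 × 0.088 = 0.01672
  node-f: 0.1 × 0.18 = 0.018
  node-c: 0.16 × 0.03 = 0.0048
  node-d: 0.28 × 0.0175 = 0.0049
  node-a: 0.14 × 0.175 = 0.0245
  node-e: 0.13 × 0.11 = 0.0143
Sum = 0.08322.
P(node-d | evidence) = 0.0049 / 0.08322 ≈ 0.0589.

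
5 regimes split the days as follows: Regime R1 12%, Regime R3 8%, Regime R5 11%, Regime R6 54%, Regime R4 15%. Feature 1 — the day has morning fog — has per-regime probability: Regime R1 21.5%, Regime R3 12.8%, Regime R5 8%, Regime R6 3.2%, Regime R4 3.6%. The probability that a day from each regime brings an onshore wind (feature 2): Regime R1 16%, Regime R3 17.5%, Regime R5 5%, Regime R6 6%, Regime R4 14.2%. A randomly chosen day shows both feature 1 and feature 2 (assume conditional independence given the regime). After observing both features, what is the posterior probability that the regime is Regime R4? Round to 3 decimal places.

Compute prior × likelihood for every hypothesis:
  Regime R1: 0.12 × 0.215 × 0.16 = 0.004128
  Regime R3: 0.08 × 0.128 × 0.175 = 0.001792
  Regime R5: 0.11 × 0.08 × 0.05 = 0.00044
  Regime R6: 0.54 × 0.032 × 0.06 = 0.0010368
  Regime R4: 0.15 × 0.036 × 0.142 = 0.0007668
Normalizing constant = 0.0081636.
P(Regime R4 | evidence) = 0.0007668 / 0.0081636 ≈ 0.094.

0.094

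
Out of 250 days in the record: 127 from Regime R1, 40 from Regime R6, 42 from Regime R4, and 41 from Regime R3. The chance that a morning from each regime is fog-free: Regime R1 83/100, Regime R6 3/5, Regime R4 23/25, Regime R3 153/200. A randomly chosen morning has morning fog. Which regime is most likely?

Taking complements, P(fog | each) = Regime R1 0.17, Regime R6 0.4, Regime R4 0.08, Regime R3 0.235.
By Bayes' rule, posterior ∝ prior × likelihood:
  Regime R1: 0.508 × 0.17 = 0.08636
  Regime R6: 0.16 × 0.4 = 0.064
  Regime R4: 0.168 × 0.08 = 0.01344
  Regime R3: 0.164 × 0.235 = 0.03854
Sum = 0.20234.
Largest term belongs to Regime R1, so Regime R1 is most probable.

Regime R1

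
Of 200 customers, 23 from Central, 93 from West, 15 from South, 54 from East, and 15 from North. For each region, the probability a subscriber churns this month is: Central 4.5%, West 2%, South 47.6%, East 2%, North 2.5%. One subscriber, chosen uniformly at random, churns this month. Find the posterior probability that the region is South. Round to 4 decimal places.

Compute prior × likelihood for every hypothesis:
  Central: 0.115 × 0.045 = 0.005175
  West: 0.465 × 0.02 = 0.0093
  South: 0.075 × 0.476 = 0.0357
  East: 0.27 × 0.02 = 0.0054
  North: 0.075 × 0.025 = 0.001875
Total = 0.05745.
P(South | evidence) = 0.0357 / 0.05745 ≈ 0.6214.

0.6214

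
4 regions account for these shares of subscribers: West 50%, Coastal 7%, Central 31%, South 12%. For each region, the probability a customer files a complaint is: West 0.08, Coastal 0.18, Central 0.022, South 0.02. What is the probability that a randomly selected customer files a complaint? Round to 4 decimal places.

0.0618

Unnormalized posteriors (prior × likelihood):
  West: 0.5 × 0.08 = 0.04
  Coastal: 0.07 × 0.18 = 0.0126
  Central: 0.31 × 0.022 = 0.00682
  South: 0.12 × 0.02 = 0.0024
P(complaint) = 0.04 + 0.0126 + 0.00682 + 0.0024 = 0.06182 → 0.0618.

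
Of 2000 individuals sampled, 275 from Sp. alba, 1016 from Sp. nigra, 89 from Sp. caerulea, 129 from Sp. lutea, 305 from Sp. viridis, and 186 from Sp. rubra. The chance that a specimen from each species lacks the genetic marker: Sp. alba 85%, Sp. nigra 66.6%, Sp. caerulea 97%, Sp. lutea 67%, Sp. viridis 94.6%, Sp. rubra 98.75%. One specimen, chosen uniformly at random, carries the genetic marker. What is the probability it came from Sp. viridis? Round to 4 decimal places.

0.0370

Taking complements, P(marker | each) = Sp. alba 0.15, Sp. nigra 0.334, Sp. caerulea 0.03, Sp. lutea 0.33, Sp. viridis 0.054, Sp. rubra 0.0125.
By Bayes' rule, posterior ∝ prior × likelihood:
  Sp. alba: 0.1375 × 0.15 = 0.020625
  Sp. nigra: 0.508 × 0.334 = 0.169672
  Sp. caerulea: 0.0445 × 0.03 = 0.001335
  Sp. lutea: 0.0645 × 0.33 = 0.021285
  Sp. viridis: 0.1525 × 0.054 = 0.008235
  Sp. rubra: 0.093 × 0.0125 = 0.0011625
Total = 0.2223145.
P(Sp. viridis | evidence) = 0.008235 / 0.2223145 ≈ 0.0370.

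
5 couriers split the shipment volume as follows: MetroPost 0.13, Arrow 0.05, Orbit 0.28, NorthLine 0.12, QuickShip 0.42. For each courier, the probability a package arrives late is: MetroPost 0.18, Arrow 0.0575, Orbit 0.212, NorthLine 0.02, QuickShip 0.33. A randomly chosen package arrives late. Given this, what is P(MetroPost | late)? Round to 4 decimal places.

Unnormalized posteriors (prior × likelihood):
  MetroPost: 0.13 × 0.18 = 0.0234
  Arrow: 0.05 × 0.0575 = 0.002875
  Orbit: 0.28 × 0.212 = 0.05936
  NorthLine: 0.12 × 0.02 = 0.0024
  QuickShip: 0.42 × 0.33 = 0.1386
Total = 0.226635.
P(MetroPost | evidence) = 0.0234 / 0.226635 ≈ 0.1032.

0.1032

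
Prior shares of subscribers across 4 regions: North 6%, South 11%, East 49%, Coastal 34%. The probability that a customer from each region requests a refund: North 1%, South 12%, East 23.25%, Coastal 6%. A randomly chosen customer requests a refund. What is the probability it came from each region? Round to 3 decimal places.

By Bayes' rule, posterior ∝ prior × likelihood:
  North: 0.06 × 0.01 = 0.0006
  South: 0.11 × 0.12 = 0.0132
  East: 0.49 × 0.2325 = 0.113925
  Coastal: 0.34 × 0.06 = 0.0204
Sum = 0.148125.
P(North | refund) = 0.0006/0.148125 ≈ 0.004
P(South | refund) = 0.0132/0.148125 ≈ 0.089
P(East | refund) = 0.113925/0.148125 ≈ 0.769
P(Coastal | refund) = 0.0204/0.148125 ≈ 0.138

North 0.004, South 0.089, East 0.769, Coastal 0.138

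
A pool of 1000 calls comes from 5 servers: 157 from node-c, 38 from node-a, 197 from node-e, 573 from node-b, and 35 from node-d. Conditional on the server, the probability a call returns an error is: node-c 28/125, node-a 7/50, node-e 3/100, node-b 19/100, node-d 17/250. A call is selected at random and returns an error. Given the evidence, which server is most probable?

node-b

By Bayes' rule, posterior ∝ prior × likelihood:
  node-c: 0.157 × 0.224 = 0.035168
  node-a: 0.038 × 0.14 = 0.00532
  node-e: 0.197 × 0.03 = 0.00591
  node-b: 0.573 × 0.19 = 0.10887
  node-d: 0.035 × 0.068 = 0.00238
Sum = 0.157648.
Largest term belongs to node-b, so node-b is most probable.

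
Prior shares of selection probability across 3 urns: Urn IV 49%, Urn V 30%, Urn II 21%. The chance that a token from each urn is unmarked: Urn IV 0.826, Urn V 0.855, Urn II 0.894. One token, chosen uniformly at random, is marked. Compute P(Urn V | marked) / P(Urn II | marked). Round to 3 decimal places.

1.954

Taking complements, P(marked | each) = Urn IV 0.174, Urn V 0.145, Urn II 0.106.
Compute prior × likelihood for every hypothesis:
  Urn IV: 0.49 × 0.174 = 0.08526
  Urn V: 0.3 × 0.145 = 0.0435
  Urn II: 0.21 × 0.106 = 0.02226
Sum = 0.15102.
The ratio is 0.0435 / 0.02226 (the normalizer cancels) = 1.954.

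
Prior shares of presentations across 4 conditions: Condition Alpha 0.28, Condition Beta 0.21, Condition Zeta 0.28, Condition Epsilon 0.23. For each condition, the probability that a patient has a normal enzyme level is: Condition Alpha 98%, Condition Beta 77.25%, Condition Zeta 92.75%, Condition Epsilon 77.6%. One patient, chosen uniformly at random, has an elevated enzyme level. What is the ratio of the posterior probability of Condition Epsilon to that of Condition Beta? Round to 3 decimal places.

Taking complements, P(elevated | each) = Condition Alpha 0.02, Condition Beta 0.2275, Condition Zeta 0.0725, Condition Epsilon 0.224.
Unnormalized posteriors (prior × likelihood):
  Condition Alpha: 0.28 × 0.02 = 0.0056
  Condition Beta: 0.21 × 0.2275 = 0.047775
  Condition Zeta: 0.28 × 0.0725 = 0.0203
  Condition Epsilon: 0.23 × 0.224 = 0.05152
Total = 0.125195.
The ratio is 0.05152 / 0.047775 (the normalizer cancels) = 1.078.

1.078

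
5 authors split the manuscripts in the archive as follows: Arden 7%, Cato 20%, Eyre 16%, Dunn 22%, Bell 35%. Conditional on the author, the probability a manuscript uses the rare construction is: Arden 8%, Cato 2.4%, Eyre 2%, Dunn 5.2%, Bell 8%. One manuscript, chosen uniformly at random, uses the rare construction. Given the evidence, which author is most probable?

Bell

Compute prior × likelihood for every hypothesis:
  Arden: 0.07 × 0.08 = 0.0056
  Cato: 0.2 × 0.024 = 0.0048
  Eyre: 0.16 × 0.02 = 0.0032
  Dunn: 0.22 × 0.052 = 0.01144
  Bell: 0.35 × 0.08 = 0.028
Sum = 0.05304.
Largest term belongs to Bell, so Bell is most probable.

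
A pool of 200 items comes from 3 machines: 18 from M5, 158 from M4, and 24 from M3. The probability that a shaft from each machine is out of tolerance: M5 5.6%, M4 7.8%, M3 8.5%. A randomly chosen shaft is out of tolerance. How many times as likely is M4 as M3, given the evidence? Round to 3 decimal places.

6.041

By Bayes' rule, posterior ∝ prior × likelihood:
  M5: 0.09 × 0.056 = 0.00504
  M4: 0.79 × 0.078 = 0.06162
  M3: 0.12 × 0.085 = 0.0102
Normalizing constant = 0.07686.
The ratio is 0.06162 / 0.0102 (the normalizer cancels) = 6.041.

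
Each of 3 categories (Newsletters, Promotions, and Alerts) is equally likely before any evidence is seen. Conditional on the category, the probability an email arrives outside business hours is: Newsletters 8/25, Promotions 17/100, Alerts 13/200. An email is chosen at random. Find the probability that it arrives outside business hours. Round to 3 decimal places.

0.185

Since the prior is uniform, the posterior is proportional to the likelihood:
  Newsletters: 0.32
  Promotions: 0.17
  Alerts: 0.065
P(off-hours) = (1/3) × (0.32 + 0.17 + 0.065) = 0.555/3 ≈ 0.185.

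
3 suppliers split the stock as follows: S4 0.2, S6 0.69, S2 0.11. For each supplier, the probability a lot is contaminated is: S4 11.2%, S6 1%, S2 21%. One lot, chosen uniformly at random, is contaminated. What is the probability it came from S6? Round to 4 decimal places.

Prior × likelihood for each hypothesis:
  S4: 0.2 × 0.112 = 0.0224
  S6: 0.69 × 0.01 = 0.0069
  S2: 0.11 × 0.21 = 0.0231
Sum = 0.0524.
P(S6 | evidence) = 0.0069 / 0.0524 ≈ 0.1317.

0.1317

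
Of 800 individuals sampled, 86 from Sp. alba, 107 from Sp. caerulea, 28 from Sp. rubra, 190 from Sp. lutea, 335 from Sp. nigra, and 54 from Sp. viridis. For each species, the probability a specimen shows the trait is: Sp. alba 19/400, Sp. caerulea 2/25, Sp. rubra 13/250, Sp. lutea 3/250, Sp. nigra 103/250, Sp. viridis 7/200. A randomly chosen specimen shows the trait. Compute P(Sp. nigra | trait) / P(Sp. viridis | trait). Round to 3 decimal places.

Compute prior × likelihood for every hypothesis:
  Sp. alba: 0.1075 × 0.0475 = 0.00510625
  Sp. caerulea: 0.13375 × 0.08 = 0.0107
  Sp. rubra: 0.035 × 0.052 = 0.00182
  Sp. lutea: 0.2375 × 0.012 = 0.00285
  Sp. nigra: 0.41875 × 0.412 = 0.172525
  Sp. viridis: 0.0675 × 0.035 = 0.0023625
Total = 0.19536375.
The ratio is 0.172525 / 0.0023625 (the normalizer cancels) = 73.026.

73.026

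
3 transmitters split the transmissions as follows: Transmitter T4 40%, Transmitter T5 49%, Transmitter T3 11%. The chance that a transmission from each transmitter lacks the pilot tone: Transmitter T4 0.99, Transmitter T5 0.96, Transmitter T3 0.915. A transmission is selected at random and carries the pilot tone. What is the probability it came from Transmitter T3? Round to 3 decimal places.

0.284

Taking complements, P(pilot | each) = Transmitter T4 0.01, Transmitter T5 0.04, Transmitter T3 0.085.
By Bayes' rule, posterior ∝ prior × likelihood:
  Transmitter T4: 0.4 × 0.01 = 0.004
  Transmitter T5: 0.49 × 0.04 = 0.0196
  Transmitter T3: 0.11 × 0.085 = 0.00935
Normalizing constant = 0.03295.
P(Transmitter T3 | evidence) = 0.00935 / 0.03295 ≈ 0.284.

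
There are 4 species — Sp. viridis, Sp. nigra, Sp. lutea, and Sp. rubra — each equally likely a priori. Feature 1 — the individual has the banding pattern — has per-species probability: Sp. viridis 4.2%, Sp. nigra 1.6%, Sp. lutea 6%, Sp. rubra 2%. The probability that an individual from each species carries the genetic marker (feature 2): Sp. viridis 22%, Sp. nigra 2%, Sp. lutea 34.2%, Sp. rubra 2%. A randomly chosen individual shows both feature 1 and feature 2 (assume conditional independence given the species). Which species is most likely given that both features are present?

With a uniform prior (1/4 each), posterior ∝ likelihood:
  Sp. viridis: 0.042 × 0.22 = 0.00924
  Sp. nigra: 0.016 × 0.02 = 0.00032
  Sp. lutea: 0.06 × 0.342 = 0.02052
  Sp. rubra: 0.02 × 0.02 = 0.0004
Total = 0.03048.
Largest term belongs to Sp. lutea, so Sp. lutea is most probable.

Sp. lutea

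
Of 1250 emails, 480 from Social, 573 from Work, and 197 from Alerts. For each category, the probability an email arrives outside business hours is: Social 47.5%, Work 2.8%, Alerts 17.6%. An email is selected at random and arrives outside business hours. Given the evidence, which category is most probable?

Social

Compute prior × likelihood for every hypothesis:
  Social: 0.384 × 0.475 = 0.1824
  Work: 0.4584 × 0.028 = 0.0128352
  Alerts: 0.1576 × 0.176 = 0.0277376
Normalizing constant = 0.2229728.
Largest term belongs to Social, so Social is most probable.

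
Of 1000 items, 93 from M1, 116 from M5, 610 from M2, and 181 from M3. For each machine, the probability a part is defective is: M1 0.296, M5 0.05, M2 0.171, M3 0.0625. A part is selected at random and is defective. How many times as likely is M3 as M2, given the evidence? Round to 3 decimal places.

Prior × likelihood for each hypothesis:
  M1: 0.093 × 0.296 = 0.027528
  M5: 0.116 × 0.05 = 0.0058
  M2: 0.61 × 0.171 = 0.10431
  M3: 0.181 × 0.0625 = 0.0113125
Sum = 0.1489505.
The ratio is 0.0113125 / 0.10431 (the normalizer cancels) = 0.108.

0.108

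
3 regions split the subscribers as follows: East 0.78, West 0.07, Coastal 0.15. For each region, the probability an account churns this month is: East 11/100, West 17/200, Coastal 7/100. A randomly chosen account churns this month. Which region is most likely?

East

Unnormalized posteriors (prior × likelihood):
  East: 0.78 × 0.11 = 0.0858
  West: 0.07 × 0.085 = 0.00595
  Coastal: 0.15 × 0.07 = 0.0105
Normalizing constant = 0.10225.
Largest term belongs to East, so East is most probable.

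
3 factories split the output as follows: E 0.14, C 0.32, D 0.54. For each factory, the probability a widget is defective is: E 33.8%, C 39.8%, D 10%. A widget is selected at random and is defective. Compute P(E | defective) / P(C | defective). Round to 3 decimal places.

Compute prior × likelihood for every hypothesis:
  E: 0.14 × 0.338 = 0.04732
  C: 0.32 × 0.398 = 0.12736
  D: 0.54 × 0.1 = 0.054
Total = 0.22868.
The ratio is 0.04732 / 0.12736 (the normalizer cancels) = 0.372.

0.372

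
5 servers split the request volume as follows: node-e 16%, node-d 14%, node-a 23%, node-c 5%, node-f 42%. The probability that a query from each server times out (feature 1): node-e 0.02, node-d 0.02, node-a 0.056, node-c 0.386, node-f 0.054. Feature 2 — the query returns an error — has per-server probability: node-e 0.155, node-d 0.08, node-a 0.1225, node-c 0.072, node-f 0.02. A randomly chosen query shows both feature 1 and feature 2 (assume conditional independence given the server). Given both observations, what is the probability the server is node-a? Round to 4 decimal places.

0.3810

Prior × likelihood for each hypothesis:
  node-e: 0.16 × 0.02 × 0.155 = 0.000496
  node-d: 0.14 × 0.02 × 0.08 = 0.000224
  node-a: 0.23 × 0.056 × 0.1225 = 0.0015778
  node-c: 0.05 × 0.386 × 0.072 = 0.0013896
  node-f: 0.42 × 0.054 × 0.02 = 0.0004536
Sum = 0.004141.
P(node-a | evidence) = 0.0015778 / 0.004141 ≈ 0.3810.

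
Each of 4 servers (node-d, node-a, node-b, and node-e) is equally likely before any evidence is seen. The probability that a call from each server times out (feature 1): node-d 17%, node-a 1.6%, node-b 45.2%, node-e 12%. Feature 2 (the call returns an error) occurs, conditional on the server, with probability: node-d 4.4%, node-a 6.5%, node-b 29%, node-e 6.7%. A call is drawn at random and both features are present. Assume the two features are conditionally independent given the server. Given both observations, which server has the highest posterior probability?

With a uniform prior (1/4 each), posterior ∝ likelihood:
  node-d: 0.17 × 0.044 = 0.00748
  node-a: 0.016 × 0.065 = 0.00104
  node-b: 0.452 × 0.29 = 0.13108
  node-e: 0.12 × 0.067 = 0.00804
Normalizing constant = 0.14764.
Largest term belongs to node-b, so node-b is most probable.

node-b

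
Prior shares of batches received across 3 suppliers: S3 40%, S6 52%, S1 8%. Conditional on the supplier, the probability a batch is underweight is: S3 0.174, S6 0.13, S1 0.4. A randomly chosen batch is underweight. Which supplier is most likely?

S3

By Bayes' rule, posterior ∝ prior × likelihood:
  S3: 0.4 × 0.174 = 0.0696
  S6: 0.52 × 0.13 = 0.0676
  S1: 0.08 × 0.4 = 0.032
Sum = 0.1692.
Largest term belongs to S3, so S3 is most probable.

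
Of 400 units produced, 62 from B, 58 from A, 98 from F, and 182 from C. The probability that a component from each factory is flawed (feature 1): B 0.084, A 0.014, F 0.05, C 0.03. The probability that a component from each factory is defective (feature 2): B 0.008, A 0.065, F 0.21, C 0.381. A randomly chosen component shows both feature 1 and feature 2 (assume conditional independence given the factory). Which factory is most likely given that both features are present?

C

Prior × likelihood for each hypothesis:
  B: 0.155 × 0.084 × 0.008 = 0.00010416
  A: 0.145 × 0.014 × 0.065 = 0.00013195
  F: 0.245 × 0.05 × 0.21 = 0.0025725
  C: 0.455 × 0.03 × 0.381 = 0.00520065
Sum = 0.00800926.
Largest term belongs to C, so C is most probable.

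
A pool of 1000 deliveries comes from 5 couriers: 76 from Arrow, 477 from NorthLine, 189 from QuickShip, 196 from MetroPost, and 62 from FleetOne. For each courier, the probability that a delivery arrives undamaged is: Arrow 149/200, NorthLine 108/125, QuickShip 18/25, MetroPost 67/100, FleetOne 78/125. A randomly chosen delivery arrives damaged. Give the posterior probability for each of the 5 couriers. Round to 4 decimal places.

Taking complements, P(damaged | each) = Arrow 0.255, NorthLine 0.136, QuickShip 0.28, MetroPost 0.33, FleetOne 0.376.
Unnormalized posteriors (prior × likelihood):
  Arrow: 0.076 × 0.255 = 0.01938
  NorthLine: 0.477 × 0.136 = 0.064872
  QuickShip: 0.189 × 0.28 = 0.05292
  MetroPost: 0.196 × 0.33 = 0.06468
  FleetOne: 0.062 × 0.376 = 0.023312
Normalizing constant = 0.225164.
P(Arrow | damaged) = 0.01938/0.225164 ≈ 0.0861
P(NorthLine | damaged) = 0.064872/0.225164 ≈ 0.2881
P(QuickShip | damaged) = 0.05292/0.225164 ≈ 0.2350
P(MetroPost | damaged) = 0.06468/0.225164 ≈ 0.2873
P(FleetOne | damaged) = 0.023312/0.225164 ≈ 0.1035
(Check: 0.0861+0.2881+0.2350+0.2873+0.1035 = 1.0000.)

Arrow 0.0861, NorthLine 0.2881, QuickShip 0.2350, MetroPost 0.2873, FleetOne 0.1035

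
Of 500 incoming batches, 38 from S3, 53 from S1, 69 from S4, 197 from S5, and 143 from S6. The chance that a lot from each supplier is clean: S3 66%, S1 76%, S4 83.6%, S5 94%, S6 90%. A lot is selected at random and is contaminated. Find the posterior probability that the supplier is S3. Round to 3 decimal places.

0.205

Taking complements, P(contaminated | each) = S3 0.34, S1 0.24, S4 0.164, S5 0.06, S6 0.1.
By Bayes' rule, posterior ∝ prior × likelihood:
  S3: 0.076 × 0.34 = 0.02584
  S1: 0.106 × 0.24 = 0.02544
  S4: 0.138 × 0.164 = 0.022632
  S5: 0.394 × 0.06 = 0.02364
  S6: 0.286 × 0.1 = 0.0286
Total = 0.126152.
P(S3 | evidence) = 0.02584 / 0.126152 ≈ 0.205.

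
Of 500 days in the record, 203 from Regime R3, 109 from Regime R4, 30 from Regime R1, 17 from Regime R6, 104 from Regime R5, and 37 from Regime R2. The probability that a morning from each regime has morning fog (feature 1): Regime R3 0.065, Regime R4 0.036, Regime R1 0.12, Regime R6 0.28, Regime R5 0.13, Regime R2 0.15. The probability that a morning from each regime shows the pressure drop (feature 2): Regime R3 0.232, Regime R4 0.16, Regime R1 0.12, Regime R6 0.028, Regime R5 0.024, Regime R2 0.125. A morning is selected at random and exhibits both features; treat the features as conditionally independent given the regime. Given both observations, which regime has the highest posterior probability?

Prior × likelihood for each hypothesis:
  Regime R3: 0.406 × 0.065 × 0.232 = 0.00612248
  Regime R4: 0.218 × 0.036 × 0.16 = 0.00125568
  Regime R1: 0.06 × 0.12 × 0.12 = 0.000864
  Regime R6: 0.034 × 0.28 × 0.028 = 0.00026656
  Regime R5: 0.208 × 0.13 × 0.024 = 0.00064896
  Regime R2: 0.074 × 0.15 × 0.125 = 0.0013875
Total = 0.01054518.
Largest term belongs to Regime R3, so Regime R3 is most probable.

Regime R3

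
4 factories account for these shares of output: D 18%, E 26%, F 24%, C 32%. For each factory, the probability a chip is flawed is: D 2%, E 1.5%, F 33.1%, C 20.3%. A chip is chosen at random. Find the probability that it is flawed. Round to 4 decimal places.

Unnormalized posteriors (prior × likelihood):
  D: 0.18 × 0.02 = 0.0036
  E: 0.26 × 0.015 = 0.0039
  F: 0.24 × 0.331 = 0.07944
  C: 0.32 × 0.203 = 0.06496
P(flawed) = 0.0036 + 0.0039 + 0.07944 + 0.06496 = 0.1519 → 0.1519.

0.1519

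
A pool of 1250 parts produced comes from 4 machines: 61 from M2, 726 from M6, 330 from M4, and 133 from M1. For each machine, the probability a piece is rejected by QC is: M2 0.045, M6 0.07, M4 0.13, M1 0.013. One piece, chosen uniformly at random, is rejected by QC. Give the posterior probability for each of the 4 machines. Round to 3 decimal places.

M2 0.028, M6 0.518, M4 0.437, M1 0.018

By Bayes' rule, posterior ∝ prior × likelihood:
  M2: 0.0488 × 0.045 = 0.002196
  M6: 0.5808 × 0.07 = 0.040656
  M4: 0.264 × 0.13 = 0.03432
  M1: 0.1064 × 0.013 = 0.0013832
Normalizing constant = 0.0785552.
P(M2 | rejected) = 0.002196/0.0785552 ≈ 0.028
P(M6 | rejected) = 0.040656/0.0785552 ≈ 0.518
P(M4 | rejected) = 0.03432/0.0785552 ≈ 0.437
P(M1 | rejected) = 0.0013832/0.0785552 ≈ 0.018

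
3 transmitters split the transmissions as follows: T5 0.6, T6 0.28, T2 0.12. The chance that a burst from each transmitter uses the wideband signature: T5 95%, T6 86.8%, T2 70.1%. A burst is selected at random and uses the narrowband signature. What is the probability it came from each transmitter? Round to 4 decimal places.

Taking complements, P(narrowband | each) = T5 0.05, T6 0.132, T2 0.299.
Prior × likelihood for each hypothesis:
  T5: 0.6 × 0.05 = 0.03
  T6: 0.28 × 0.132 = 0.03696
  T2: 0.12 × 0.299 = 0.03588
Normalizing constant = 0.10284.
P(T5 | narrowband) = 0.03/0.10284 ≈ 0.2917
P(T6 | narrowband) = 0.03696/0.10284 ≈ 0.3594
P(T2 | narrowband) = 0.03588/0.10284 ≈ 0.3489

T5 0.2917, T6 0.3594, T2 0.3489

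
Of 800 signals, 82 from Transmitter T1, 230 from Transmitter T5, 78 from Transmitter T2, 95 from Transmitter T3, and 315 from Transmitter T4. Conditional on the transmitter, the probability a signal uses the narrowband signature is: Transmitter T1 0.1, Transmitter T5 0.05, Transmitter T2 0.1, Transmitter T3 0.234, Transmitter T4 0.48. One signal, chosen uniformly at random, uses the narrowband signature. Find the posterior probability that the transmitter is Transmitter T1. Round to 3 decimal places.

0.041

Prior × likelihood for each hypothesis:
  Transmitter T1: 0.1025 × 0.1 = 0.01025
  Transmitter T5: 0.2875 × 0.05 = 0.014375
  Transmitter T2: 0.0975 × 0.1 = 0.00975
  Transmitter T3: 0.11875 × 0.234 = 0.0277875
  Transmitter T4: 0.39375 × 0.48 = 0.189
Normalizing constant = 0.2511625.
P(Transmitter T1 | evidence) = 0.01025 / 0.2511625 ≈ 0.041.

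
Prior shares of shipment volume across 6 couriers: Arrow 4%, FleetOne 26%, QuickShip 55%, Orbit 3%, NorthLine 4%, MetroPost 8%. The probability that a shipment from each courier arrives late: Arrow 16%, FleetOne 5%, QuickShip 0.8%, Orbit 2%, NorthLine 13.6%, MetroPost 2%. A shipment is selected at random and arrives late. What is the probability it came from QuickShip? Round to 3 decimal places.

By Bayes' rule, posterior ∝ prior × likelihood:
  Arrow: 0.04 × 0.16 = 0.0064
  FleetOne: 0.26 × 0.05 = 0.013
  QuickShip: 0.55 × 0.008 = 0.0044
  Orbit: 0.03 × 0.02 = 0.0006
  NorthLine: 0.04 × 0.136 = 0.00544
  MetroPost: 0.08 × 0.02 = 0.0016
Total = 0.03144.
P(QuickShip | evidence) = 0.0044 / 0.03144 ≈ 0.140.

0.140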